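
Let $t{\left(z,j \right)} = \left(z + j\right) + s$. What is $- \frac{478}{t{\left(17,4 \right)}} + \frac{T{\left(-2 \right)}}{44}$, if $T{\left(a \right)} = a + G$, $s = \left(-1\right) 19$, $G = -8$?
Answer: $- \frac{5263}{22} \approx -239.23$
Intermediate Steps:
$s = -19$
$t{\left(z,j \right)} = -19 + j + z$ ($t{\left(z,j \right)} = \left(z + j\right) - 19 = \left(j + z\right) - 19 = -19 + j + z$)
$T{\left(a \right)} = -8 + a$ ($T{\left(a \right)} = a - 8 = -8 + a$)
$- \frac{478}{t{\left(17,4 \right)}} + \frac{T{\left(-2 \right)}}{44} = - \frac{478}{-19 + 4 + 17} + \frac{-8 - 2}{44} = - \frac{478}{2} - \frac{5}{22} = \left(-478\right) \frac{1}{2} - \frac{5}{22} = -239 - \frac{5}{22} = - \frac{5263}{22}$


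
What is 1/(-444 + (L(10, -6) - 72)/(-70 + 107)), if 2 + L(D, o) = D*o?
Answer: -37/16562 ≈ -0.0022340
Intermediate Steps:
L(D, o) = -2 + D*o
1/(-444 + (L(10, -6) - 72)/(-70 + 107)) = 1/(-444 + ((-2 + 10*(-6)) - 72)/(-70 + 107)) = 1/(-444 + ((-2 - 60) - 72)/37) = 1/(-444 + (-62 - 72)*(1/37)) = 1/(-444 - 134*1/37) = 1/(-444 - 134/37) = 1/(-16562/37) = -37/16562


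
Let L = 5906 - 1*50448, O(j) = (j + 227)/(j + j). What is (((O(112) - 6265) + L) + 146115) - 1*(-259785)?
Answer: 79541171/224 ≈ 3.5509e+5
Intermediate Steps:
O(j) = (227 + j)/(2*j) (O(j) = (227 + j)/((2*j)) = (227 + j)*(1/(2*j)) = (227 + j)/(2*j))
L = -44542 (L = 5906 - 50448 = -44542)
(((O(112) - 6265) + L) + 146115) - 1*(-259785) = ((((½)*(227 + 112)/112 - 6265) - 44542) + 146115) - 1*(-259785) = ((((½)*(1/112)*339 - 6265) - 44542) + 146115) + 259785 = (((339/224 - 6265) - 44542) + 146115) + 259785 = ((-1403021/224 - 44542) + 146115) + 259785 = (-11380429/224 + 146115) + 259785 = 21349331/224 + 259785 = 79541171/224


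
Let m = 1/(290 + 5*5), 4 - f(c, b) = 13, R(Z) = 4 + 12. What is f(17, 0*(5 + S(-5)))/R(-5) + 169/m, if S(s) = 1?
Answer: 851751/16 ≈ 53234.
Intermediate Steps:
R(Z) = 16
f(c, b) = -9 (f(c, b) = 4 - 1*13 = 4 - 13 = -9)
m = 1/315 (m = 1/(290 + 25) = 1/315 ≈ 0.0031746)
f(17, 0*(5 + S(-5)))/R(-5) + 169/m = -9/16 + 169/(1/315) = -9*1/16 + 169*315 = -9/16 + 53235 = 851751/16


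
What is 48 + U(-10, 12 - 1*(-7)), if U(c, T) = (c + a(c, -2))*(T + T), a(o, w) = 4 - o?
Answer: 200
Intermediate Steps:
U(c, T) = 8*T (U(c, T) = (c + (4 - c))*(T + T) = 4*(2*T) = 8*T)
48 + U(-10, 12 - 1*(-7)) = 48 + 8*(12 - 1*(-7)) = 48 + 8*(12 + 7) = 48 + 8*19 = 48 + 152 = 200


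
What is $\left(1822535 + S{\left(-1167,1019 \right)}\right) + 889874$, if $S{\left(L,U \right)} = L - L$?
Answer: $2712409$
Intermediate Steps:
$S{\left(L,U \right)} = 0$
$\left(1822535 + S{\left(-1167,1019 \right)}\right) + 889874 = \left(1822535 + 0\right) + 889874 = 1822535 + 889874 = 2712409$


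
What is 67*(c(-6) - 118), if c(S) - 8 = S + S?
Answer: -8174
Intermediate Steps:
c(S) = 8 + 2*S (c(S) = 8 + (S + S) = 8 + 2*S)
67*(c(-6) - 118) = 67*((8 + 2*(-6)) - 118) = 67*((8 - 12) - 118) = 67*(-4 - 118) = 67*(-122) = -8174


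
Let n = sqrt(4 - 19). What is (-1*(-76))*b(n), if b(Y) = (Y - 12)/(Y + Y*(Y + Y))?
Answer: 76*(-5*I + 4*sqrt(15))/(5*(-I + 2*sqrt(15))) ≈ 31.148 - 5.7904*I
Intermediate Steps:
n = I*sqrt(15) (n = sqrt(-15) = I*sqrt(15) ≈ 3.873*I)
b(Y) = (-12 + Y)/(Y + 2*Y**2) (b(Y) = (-12 + Y)/(Y + Y*(2*Y)) = (-12 + Y)/(Y + 2*Y**2))
(-1*(-76))*b(n) = (-1*(-76))*((-12 + I*sqrt(15))/(((I*sqrt(15)))*(1 + 2*(I*sqrt(15))))) = 76*((-I*sqrt(15)/15)*(-12 + I*sqrt(15))/(1 + 2*I*sqrt(15))) = 76*(-I*sqrt(15)*(-12 + I*sqrt(15))/(15*(1 + 2*I*sqrt(15)))) = -76*I*sqrt(15)*(-12 + I*sqrt(15))/(15*(1 + 2*I*sqrt(15)))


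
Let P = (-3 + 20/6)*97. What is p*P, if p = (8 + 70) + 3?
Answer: 2619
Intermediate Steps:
p = 81 (p = 78 + 3 = 81)
P = 97/3 (P = (-3 + 20*(⅙))*97 = (-3 + 10/3)*97 = (⅓)*97 = 97/3 ≈ 32.333)
p*P = 81*(97/3) = 2619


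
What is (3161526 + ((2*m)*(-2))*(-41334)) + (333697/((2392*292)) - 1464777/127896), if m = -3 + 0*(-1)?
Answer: 10454502384601/3922144 ≈ 2.6655e+6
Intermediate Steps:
m = -3 (m = -3 + 0 = -3)
(3161526 + ((2*m)*(-2))*(-41334)) + (333697/((2392*292)) - 1464777/127896) = (3161526 + ((2*(-3))*(-2))*(-41334)) + (333697/((2392*292)) - 1464777/127896) = (3161526 - 6*(-2)*(-41334)) + (333697/698464 - 1464777*1/127896) = (3161526 + 12*(-41334)) + (333697*(1/698464) - 488259/42632) = (3161526 - 496008) + (25669/53728 - 488259/42632) = 2665518 - 43045991/3922144 = 10454502384601/3922144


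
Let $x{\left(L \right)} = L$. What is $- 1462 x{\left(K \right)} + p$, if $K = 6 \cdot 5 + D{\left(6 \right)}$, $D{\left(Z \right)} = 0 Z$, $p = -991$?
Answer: $-44851$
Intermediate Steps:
$D{\left(Z \right)} = 0$
$K = 30$ ($K = 6 \cdot 5 + 0 = 30 + 0 = 30$)
$- 1462 x{\left(K \right)} + p = \left(-1462\right) 30 - 991 = -43860 - 991 = -44851$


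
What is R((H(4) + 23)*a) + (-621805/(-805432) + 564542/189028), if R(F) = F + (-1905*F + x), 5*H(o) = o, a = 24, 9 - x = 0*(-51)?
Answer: -206973660463772091/190311500120 ≈ -1.0876e+6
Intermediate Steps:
x = 9 (x = 9 - 0*(-51) = 9 - 1*0 = 9 + 0 = 9)
H(o) = o/5
R(F) = 9 - 1904*F (R(F) = F + (-1905*F + 9) = F + (9 - 1905*F) = 9 - 1904*F)
R((H(4) + 23)*a) + (-621805/(-805432) + 564542/189028) = (9 - 1904*((⅕)*4 + 23)*24) + (-621805/(-805432) + 564542/189028) = (9 - 1904*(⅘ + 23)*24) + (-621805*(-1/805432) + 564542*(1/189028)) = (9 - 226576*24/5) + (621805/805432 + 282271/94514) = (9 - 1904*2856/5) + 143059686921/38062300024 = (9 - 5437824/5) + 143059686921/38062300024 = -5437779/5 + 143059686921/38062300024 = -206973660463772091/190311500120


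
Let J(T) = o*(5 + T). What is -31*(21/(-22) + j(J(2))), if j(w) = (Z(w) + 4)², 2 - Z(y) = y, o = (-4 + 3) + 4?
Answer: -152799/22 ≈ -6945.4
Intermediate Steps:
o = 3 (o = -1 + 4 = 3)
Z(y) = 2 - y
J(T) = 15 + 3*T (J(T) = 3*(5 + T) = 15 + 3*T)
j(w) = (6 - w)² (j(w) = ((2 - w) + 4)² = (6 - w)²)
-31*(21/(-22) + j(J(2))) = -31*(21/(-22) + (-6 + (15 + 3*2))²) = -31*(21*(-1/22) + (-6 + (15 + 6))²) = -31*(-21/22 + (-6 + 21)²) = -31*(-21/22 + 15²) = -31*(-21/22 + 225) = -31*4929/22 = -152799/22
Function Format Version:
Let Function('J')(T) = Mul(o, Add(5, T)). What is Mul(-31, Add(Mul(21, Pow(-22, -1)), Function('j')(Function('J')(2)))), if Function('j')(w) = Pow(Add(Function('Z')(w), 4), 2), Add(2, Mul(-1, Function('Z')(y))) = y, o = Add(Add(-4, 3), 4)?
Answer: Rational(-152799, 22) ≈ -6945.4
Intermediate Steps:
o = 3 (o = Add(-1, 4) = 3)
Function('Z')(y) = Add(2, Mul(-1, y))
Function('J')(T) = Add(15, Mul(3, T)) (Function('J')(T) = Mul(3, Add(5, T)) = Add(15, Mul(3, T)))
Function('j')(w) = Pow(Add(6, Mul(-1, w)), 2) (Function('j')(w) = Pow(Add(Add(2, Mul(-1, w)), 4), 2) = Pow(Add(6, Mul(-1, w)), 2))
Mul(-31, Add(Mul(21, Pow(-22, -1)), Function('j')(Function('J')(2)))) = Mul(-31, Add(Mul(21, Pow(-22, -1)), Pow(Add(-6, Add(15, Mul(3, 2))), 2))) = Mul(-31, Add(Mul(21, Rational(-1, 22)), Pow(Add(-6, Add(15, 6)), 2))) = Mul(-31, Add(Rational(-21, 22), Pow(Add(-6, 21), 2))) = Mul(-31, Add(Rational(-21, 22), Pow(15, 2))) = Mul(-31, Add(Rational(-21, 22), 225)) = Mul(-31, Rational(4929, 22)) = Rational(-152799, 22)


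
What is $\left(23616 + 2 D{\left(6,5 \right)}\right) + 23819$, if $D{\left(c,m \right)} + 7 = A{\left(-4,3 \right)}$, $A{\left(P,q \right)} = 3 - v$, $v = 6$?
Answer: $47415$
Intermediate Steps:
$A{\left(P,q \right)} = -3$ ($A{\left(P,q \right)} = 3 - 6 = -3$)
$D{\left(c,m \right)} = -10$ ($D{\left(c,m \right)} = -7 - 3 = -10$)
$\left(23616 + 2 D{\left(6,5 \right)}\right) + 23819 = \left(23616 + 2 \left(-10\right)\right) + 23819 = \left(23616 - 20\right) + 23819 = 23596 + 23819 = 47415$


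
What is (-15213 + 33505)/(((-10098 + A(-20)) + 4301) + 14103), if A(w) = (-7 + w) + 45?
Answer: 4573/2081 ≈ 2.1975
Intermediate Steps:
A(w) = 38 + w
(-15213 + 33505)/(((-10098 + A(-20)) + 4301) + 14103) = (-15213 + 33505)/(((-10098 + (38 - 20)) + 4301) + 14103) = 18292/(((-10098 + 18) + 4301) + 14103) = 18292/((-10080 + 4301) + 14103) = 18292/(-5779 + 14103) = 18292/8324 = 18292*(1/8324) = 4573/2081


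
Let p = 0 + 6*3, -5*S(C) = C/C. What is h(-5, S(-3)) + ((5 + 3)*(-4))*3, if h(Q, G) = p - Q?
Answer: -73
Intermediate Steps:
S(C) = -⅕ (S(C) = -C/(5*C) = -⅕*1 = -⅕)
p = 18 (p = 0 + 18 = 18)
h(Q, G) = 18 - Q
h(-5, S(-3)) + ((5 + 3)*(-4))*3 = (18 - 1*(-5)) + ((5 + 3)*(-4))*3 = (18 + 5) + (8*(-4))*3 = 23 - 32*3 = 23 - 96 = -73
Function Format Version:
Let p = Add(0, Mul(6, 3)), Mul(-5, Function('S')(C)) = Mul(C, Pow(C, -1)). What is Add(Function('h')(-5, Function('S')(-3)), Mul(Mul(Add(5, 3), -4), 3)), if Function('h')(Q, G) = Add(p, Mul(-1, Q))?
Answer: -73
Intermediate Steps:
Function('S')(C) = Rational(-1, 5) (Function('S')(C) = Mul(Rational(-1, 5), Mul(C, Pow(C, -1))) = Mul(Rational(-1, 5), 1) = Rational(-1, 5))
p = 18 (p = Add(0, 18) = 18)
Function('h')(Q, G) = Add(18, Mul(-1, Q))
Add(Function('h')(-5, Function('S')(-3)), Mul(Mul(Add(5, 3), -4), 3)) = Add(Add(18, Mul(-1, -5)), Mul(Mul(Add(5, 3), -4), 3)) = Add(Add(18, 5), Mul(Mul(8, -4), 3)) = Add(23, Mul(-32, 3)) = Add(23, -96) = -73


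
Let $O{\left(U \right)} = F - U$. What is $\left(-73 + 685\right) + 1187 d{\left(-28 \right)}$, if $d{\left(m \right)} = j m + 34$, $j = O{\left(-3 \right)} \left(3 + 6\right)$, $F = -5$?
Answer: $639218$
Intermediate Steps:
$O{\left(U \right)} = -5 - U$
$j = -18$ ($j = \left(-5 - -3\right) \left(3 + 6\right) = \left(-5 + 3\right) 9 = \left(-2\right) 9 = -18$)
$d{\left(m \right)} = 34 - 18 m$ ($d{\left(m \right)} = - 18 m + 34 = 34 - 18 m$)
$\left(-73 + 685\right) + 1187 d{\left(-28 \right)} = \left(-73 + 685\right) + 1187 \left(34 - -504\right) = 612 + 1187 \left(34 + 504\right) = 612 + 1187 \cdot 538 = 612 + 638606 = 639218$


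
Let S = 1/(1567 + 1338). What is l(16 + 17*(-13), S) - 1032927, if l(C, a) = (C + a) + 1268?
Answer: -2997564919/2905 ≈ -1.0319e+6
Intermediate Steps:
S = 1/2905 ≈ 0.00034423
l(C, a) = 1268 + C + a
l(16 + 17*(-13), S) - 1032927 = (1268 + (16 + 17*(-13)) + 1/2905) - 1032927 = (1268 + (16 - 221) + 1/2905) - 1032927 = (1268 - 205 + 1/2905) - 1032927 = 3088016/2905 - 1032927 = -2997564919/2905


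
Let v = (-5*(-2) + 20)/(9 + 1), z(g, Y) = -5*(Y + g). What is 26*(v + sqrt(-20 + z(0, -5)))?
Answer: 78 + 26*sqrt(5) ≈ 136.14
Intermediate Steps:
z(g, Y) = -5*Y - 5*g
v = 3 (v = (10 + 20)/10 = 30*(1/10) = 3)
26*(v + sqrt(-20 + z(0, -5))) = 26*(3 + sqrt(-20 + (-5*(-5) - 5*0))) = 26*(3 + sqrt(-20 + (25 + 0))) = 26*(3 + sqrt(-20 + 25)) = 26*(3 + sqrt(5)) = 78 + 26*sqrt(5)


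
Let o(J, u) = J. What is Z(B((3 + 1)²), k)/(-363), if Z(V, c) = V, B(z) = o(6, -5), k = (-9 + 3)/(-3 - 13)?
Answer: -2/121 ≈ -0.016529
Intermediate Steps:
k = 3/8 (k = -6/(-16) = -6*(-1/16) = 3/8 ≈ 0.37500)
B(z) = 6
Z(B((3 + 1)²), k)/(-363) = 6/(-363) = 6*(-1/363) = -2/121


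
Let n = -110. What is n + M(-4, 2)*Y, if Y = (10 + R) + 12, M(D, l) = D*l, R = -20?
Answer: -126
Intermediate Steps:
Y = 2 (Y = (10 - 20) + 12 = -10 + 12 = 2)
n + M(-4, 2)*Y = -110 - 4*2*2 = -110 - 8*2 = -110 - 16 = -126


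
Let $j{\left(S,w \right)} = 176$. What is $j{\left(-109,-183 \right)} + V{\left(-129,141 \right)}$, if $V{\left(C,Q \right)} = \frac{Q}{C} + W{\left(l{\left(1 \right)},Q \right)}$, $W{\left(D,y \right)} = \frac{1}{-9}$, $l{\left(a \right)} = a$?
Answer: $\frac{67646}{387} \approx 174.8$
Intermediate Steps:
$W{\left(D,y \right)} = - \frac{1}{9}$
$V{\left(C,Q \right)} = - \frac{1}{9} + \frac{Q}{C}$ ($V{\left(C,Q \right)} = \frac{Q}{C} - \frac{1}{9} = - \frac{1}{9} + \frac{Q}{C}$)
$j{\left(-109,-183 \right)} + V{\left(-129,141 \right)} = 176 + \frac{141 - - \frac{43}{3}}{-129} = 176 - \frac{141 + \frac{43}{3}}{129} = 176 - \frac{466}{387} = \frac{67646}{387}$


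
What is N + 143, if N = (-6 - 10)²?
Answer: 399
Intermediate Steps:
N = 256 (N = (-16)² = 256)
N + 143 = 256 + 143 = 399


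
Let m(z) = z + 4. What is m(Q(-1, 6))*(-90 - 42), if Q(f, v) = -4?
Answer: 0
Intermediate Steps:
m(z) = 4 + z
m(Q(-1, 6))*(-90 - 42) = (4 - 4)*(-90 - 42) = 0*(-132) = 0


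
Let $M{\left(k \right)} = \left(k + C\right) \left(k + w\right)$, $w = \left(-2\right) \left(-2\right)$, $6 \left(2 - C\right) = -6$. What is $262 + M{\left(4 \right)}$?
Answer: $318$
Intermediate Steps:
$C = 3$ ($C = 2 - -1 = 2 + 1 = 3$)
$w = 4$
$M{\left(k \right)} = \left(3 + k\right) \left(4 + k\right)$ ($M{\left(k \right)} = \left(k + 3\right) \left(k + 4\right) = \left(3 + k\right) \left(4 + k\right)$)
$262 + M{\left(4 \right)} = 262 + \left(12 + 4^{2} + 7 \cdot 4\right) = 262 + \left(12 + 16 + 28\right) = 262 + 56 = 318$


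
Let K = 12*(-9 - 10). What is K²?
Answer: 51984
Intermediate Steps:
K = -228 (K = 12*(-19) = -228)
K² = (-228)² = 51984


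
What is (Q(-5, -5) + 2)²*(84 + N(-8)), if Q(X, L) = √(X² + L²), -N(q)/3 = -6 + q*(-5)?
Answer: -972 - 360*√2 ≈ -1481.1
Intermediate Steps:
N(q) = 18 + 15*q (N(q) = -3*(-6 + q*(-5)) = -3*(-6 - 5*q) = 18 + 15*q)
Q(X, L) = √(L² + X²)
(Q(-5, -5) + 2)²*(84 + N(-8)) = (√((-5)² + (-5)²) + 2)²*(84 + (18 + 15*(-8))) = (√(25 + 25) + 2)²*(84 + (18 - 120)) = (√50 + 2)²*(84 - 102) = (5*√2 + 2)²*(-18) = (2 + 5*√2)²*(-18) = -18*(2 + 5*√2)²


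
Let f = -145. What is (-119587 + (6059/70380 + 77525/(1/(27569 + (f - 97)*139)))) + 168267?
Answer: -33110309351041/70380 ≈ -4.7045e+8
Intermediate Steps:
(-119587 + (6059/70380 + 77525/(1/(27569 + (f - 97)*139)))) + 168267 = (-119587 + (6059/70380 + 77525/(1/(27569 + (-145 - 97)*139)))) + 168267 = (-119587 + (6059*(1/70380) + 77525/(1/(27569 - 242*139)))) + 168267 = (-119587 + (6059/70380 + 77525/(1/(27569 - 33638)))) + 168267 = (-119587 + (6059/70380 + 77525/(1/(-6069)))) + 168267 = (-119587 + (6059/70380 + 77525/(-1/6069))) + 168267 = (-119587 + (6059/70380 + 77525*(-6069))) + 168267 = (-119587 + (6059/70380 - 470499225)) + 168267 = (-119587 - 33113735449441/70380) + 168267 = -33122151982501/70380 + 168267 = -33110309351041/70380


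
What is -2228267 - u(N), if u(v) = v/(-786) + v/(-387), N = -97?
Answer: -225932942125/101394 ≈ -2.2283e+6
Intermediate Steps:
u(v) = -391*v/101394 (u(v) = v*(-1/786) + v*(-1/387) = -v/786 - v/387 = -391*v/101394)
-2228267 - u(N) = -2228267 - (-391)*(-97)/101394 = -2228267 - 1*37927/101394 = -2228267 - 37927/101394 = -225932942125/101394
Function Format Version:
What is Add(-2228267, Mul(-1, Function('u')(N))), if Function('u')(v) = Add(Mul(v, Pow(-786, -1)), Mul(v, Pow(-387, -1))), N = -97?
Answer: Rational(-225932942125, 101394) ≈ -2.2283e+6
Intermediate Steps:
Function('u')(v) = Mul(Rational(-391, 101394), v) (Function('u')(v) = Add(Mul(v, Rational(-1, 786)), Mul(v, Rational(-1, 387))) = Add(Mul(Rational(-1, 786), v), Mul(Rational(-1, 387), v)) = Mul(Rational(-391, 101394), v))
Add(-2228267, Mul(-1, Function('u')(N))) = Add(-2228267, Mul(-1, Mul(Rational(-391, 101394), -97))) = Add(-2228267, Mul(-1, Rational(37927, 101394))) = Add(-2228267, Rational(-37927, 101394)) = Rational(-225932942125, 101394)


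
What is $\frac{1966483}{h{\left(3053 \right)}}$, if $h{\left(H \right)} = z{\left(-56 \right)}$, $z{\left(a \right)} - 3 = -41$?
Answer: $- \frac{1966483}{38} \approx -51750.0$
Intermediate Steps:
$z{\left(a \right)} = -38$ ($z{\left(a \right)} = 3 - 41 = -38$)
$h{\left(H \right)} = -38$
$\frac{1966483}{h{\left(3053 \right)}} = \frac{1966483}{-38} = 1966483 \left(- \frac{1}{38}\right) = - \frac{1966483}{38}$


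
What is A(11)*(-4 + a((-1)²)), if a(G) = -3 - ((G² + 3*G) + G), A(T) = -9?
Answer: 108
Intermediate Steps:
a(G) = -3 - G² - 4*G (a(G) = -3 - (G² + 4*G) = -3 + (-G² - 4*G) = -3 - G² - 4*G)
A(11)*(-4 + a((-1)²)) = -9*(-4 + (-3 - ((-1)²)² - 4*(-1)²)) = -9*(-4 + (-3 - 1*1² - 4*1)) = -9*(-4 + (-3 - 1*1 - 4)) = -9*(-4 + (-3 - 1 - 4)) = -9*(-4 - 8) = -9*(-12) = 108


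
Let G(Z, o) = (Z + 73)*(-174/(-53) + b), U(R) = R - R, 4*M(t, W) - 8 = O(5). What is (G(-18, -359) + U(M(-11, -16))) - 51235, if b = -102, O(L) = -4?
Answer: -3003215/53 ≈ -56664.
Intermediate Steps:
M(t, W) = 1 (M(t, W) = 2 + (¼)*(-4) = 2 - 1 = 1)
U(R) = 0
G(Z, o) = -381936/53 - 5232*Z/53 (G(Z, o) = (Z + 73)*(-174/(-53) - 102) = (73 + Z)*(-174*(-1/53) - 102) = (73 + Z)*(174/53 - 102) = (73 + Z)*(-5232/53) = -381936/53 - 5232*Z/53)
(G(-18, -359) + U(M(-11, -16))) - 51235 = ((-381936/53 - 5232/53*(-18)) + 0) - 51235 = ((-381936/53 + 94176/53) + 0) - 51235 = (-287760/53 + 0) - 51235 = -287760/53 - 51235 = -3003215/53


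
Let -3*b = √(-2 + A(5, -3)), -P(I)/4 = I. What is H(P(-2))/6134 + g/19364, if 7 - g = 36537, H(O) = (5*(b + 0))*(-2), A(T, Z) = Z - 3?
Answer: -18265/9682 + 10*I*√2/9201 ≈ -1.8865 + 0.001537*I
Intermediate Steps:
A(T, Z) = -3 + Z
P(I) = -4*I
b = -2*I*√2/3 (b = -√(-2 + (-3 - 3))/3 = -√(-2 - 6)/3 = -2*I*√2/3 ≈ -0.94281*I)
H(O) = 20*I*√2/3 (H(O) = (5*(-2*I*√2/3 + 0))*(-2) = (5*(-2*I*√2/3))*(-2) = -10*I*√2/3*(-2) = 20*I*√2/3)
g = -36530 (g = 7 - 1*36537 = 7 - 36537 = -36530)
H(P(-2))/6134 + g/19364 = (20*I*√2/3)/6134 - 36530/19364 = (20*I*√2/3)*(1/6134) - 36530*1/19364 = 10*I*√2/9201 - 18265/9682 = -18265/9682 + 10*I*√2/9201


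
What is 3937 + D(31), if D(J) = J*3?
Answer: 4030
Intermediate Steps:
D(J) = 3*J
3937 + D(31) = 3937 + 3*31 = 3937 + 93 = 4030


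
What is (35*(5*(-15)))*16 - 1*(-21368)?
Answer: -20632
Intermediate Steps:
(35*(5*(-15)))*16 - 1*(-21368) = (35*(-75))*16 + 21368 = -2625*16 + 21368 = -42000 + 21368 = -20632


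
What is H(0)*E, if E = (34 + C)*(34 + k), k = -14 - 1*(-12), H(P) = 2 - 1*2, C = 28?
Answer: 0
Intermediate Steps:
H(P) = 0 (H(P) = 2 - 2 = 0)
k = -2 (k = -14 + 12 = -2)
E = 1984 (E = (34 + 28)*(34 - 2) = 62*32 = 1984)
H(0)*E = 0*1984 = 0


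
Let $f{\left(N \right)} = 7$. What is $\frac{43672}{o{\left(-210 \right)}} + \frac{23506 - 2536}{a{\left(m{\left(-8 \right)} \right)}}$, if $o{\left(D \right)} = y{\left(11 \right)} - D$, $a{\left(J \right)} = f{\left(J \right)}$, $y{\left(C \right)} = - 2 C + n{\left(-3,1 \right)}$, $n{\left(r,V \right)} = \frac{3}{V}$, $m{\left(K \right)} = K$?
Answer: $\frac{4310974}{1337} \approx 3224.4$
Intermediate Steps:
$y{\left(C \right)} = 3 - 2 C$ ($y{\left(C \right)} = - 2 C + \frac{3}{1} = - 2 C + 3 \cdot 1 = - 2 C + 3 = 3 - 2 C$)
$a{\left(J \right)} = 7$
$o{\left(D \right)} = -19 - D$ ($o{\left(D \right)} = \left(3 - 22\right) - D = -19 - D$)
$\frac{43672}{o{\left(-210 \right)}} + \frac{23506 - 2536}{a{\left(m{\left(-8 \right)} \right)}} = \frac{43672}{-19 - -210} + \frac{23506 - 2536}{7} = \frac{43672}{-19 + 210} + \left(23506 - 2536\right) \frac{1}{7} = \frac{43672}{191} + 20970 \cdot \frac{1}{7} = 43672 \cdot \frac{1}{191} + \frac{20970}{7} = \frac{43672}{191} + \frac{20970}{7} = \frac{4310974}{1337}$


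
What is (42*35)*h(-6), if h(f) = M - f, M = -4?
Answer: 2940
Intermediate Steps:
h(f) = -4 - f
(42*35)*h(-6) = (42*35)*(-4 - 1*(-6)) = 1470*(-4 + 6) = 1470*2 = 2940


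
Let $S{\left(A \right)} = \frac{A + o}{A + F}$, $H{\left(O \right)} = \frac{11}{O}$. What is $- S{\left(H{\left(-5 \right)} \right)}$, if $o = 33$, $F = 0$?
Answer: $14$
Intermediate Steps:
$S{\left(A \right)} = \frac{33 + A}{A}$ ($S{\left(A \right)} = \frac{A + 33}{A + 0} = \frac{33 + A}{A}$)
$- S{\left(H{\left(-5 \right)} \right)} = - \frac{33 + \frac{11}{-5}}{11 \frac{1}{-5}} = - \frac{33 + 11 \left(- \frac{1}{5}\right)}{11 \left(- \frac{1}{5}\right)} = - \frac{33 - \frac{11}{5}}{- \frac{11}{5}} = - \frac{\left(-5\right) 154}{11 \cdot 5} = \left(-1\right) \left(-14\right) = 14$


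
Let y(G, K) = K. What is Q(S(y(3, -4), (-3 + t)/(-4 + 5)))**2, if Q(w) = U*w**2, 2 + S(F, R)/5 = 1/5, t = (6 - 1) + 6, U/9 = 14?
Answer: 104162436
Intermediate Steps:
U = 126 (U = 9*14 = 126)
t = 11 (t = 5 + 6 = 11)
S(F, R) = -9 (S(F, R) = -10 + 5/5 = -10 + 5*(1/5) = -10 + 1 = -9)
Q(w) = 126*w**2
Q(S(y(3, -4), (-3 + t)/(-4 + 5)))**2 = (126*(-9)**2)**2 = (126*81)**2 = 10206**2 = 104162436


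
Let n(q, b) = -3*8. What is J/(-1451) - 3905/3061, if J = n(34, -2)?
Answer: -5592691/4441511 ≈ -1.2592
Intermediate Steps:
n(q, b) = -24
J = -24
J/(-1451) - 3905/3061 = -24/(-1451) - 3905/3061 = -24*(-1/1451) - 3905*1/3061 = 24/1451 - 3905/3061 = -5592691/4441511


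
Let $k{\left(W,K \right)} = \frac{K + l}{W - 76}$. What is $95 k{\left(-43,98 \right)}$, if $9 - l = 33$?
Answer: $- \frac{7030}{119} \approx -59.076$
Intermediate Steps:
$l = -24$ ($l = 9 - 33 = -24$)
$k{\left(W,K \right)} = \frac{-24 + K}{-76 + W}$ ($k{\left(W,K \right)} = \frac{K - 24}{W - 76} = \frac{-24 + K}{-76 + W}$)
$95 k{\left(-43,98 \right)} = 95 \frac{-24 + 98}{-76 - 43} = 95 \frac{1}{-119} \cdot 74 = 95 \left(\left(- \frac{1}{119}\right) 74\right) = 95 \left(- \frac{74}{119}\right) = - \frac{7030}{119}$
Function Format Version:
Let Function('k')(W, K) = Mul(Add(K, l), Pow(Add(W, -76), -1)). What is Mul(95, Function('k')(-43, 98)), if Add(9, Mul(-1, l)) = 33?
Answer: Rational(-7030, 119) ≈ -59.076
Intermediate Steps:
l = -24 (l = Add(9, Mul(-1, 33)) = Add(9, -33) = -24)
Function('k')(W, K) = Mul(Pow(Add(-76, W), -1), Add(-24, K)) (Function('k')(W, K) = Mul(Add(K, -24), Pow(Add(W, -76), -1)) = Mul(Add(-24, K), Pow(Add(-76, W), -1)) = Mul(Pow(Add(-76, W), -1), Add(-24, K)))
Mul(95, Function('k')(-43, 98)) = Mul(95, Mul(Pow(Add(-76, -43), -1), Add(-24, 98))) = Mul(95, Mul(Pow(-119, -1), 74)) = Mul(95, Mul(Rational(-1, 119), 74)) = Mul(95, Rational(-74, 119)) = Rational(-7030, 119)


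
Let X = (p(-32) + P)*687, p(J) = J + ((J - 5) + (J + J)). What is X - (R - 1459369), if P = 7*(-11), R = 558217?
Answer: 756882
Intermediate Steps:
P = -77
p(J) = -5 + 4*J (p(J) = J + ((-5 + J) + 2*J) = J + (-5 + 3*J) = -5 + 4*J)
X = -144270 (X = ((-5 + 4*(-32)) - 77)*687 = ((-5 - 128) - 77)*687 = (-133 - 77)*687 = -210*687 = -144270)
X - (R - 1459369) = -144270 - (558217 - 1459369) = -144270 - 1*(-901152) = -144270 + 901152 = 756882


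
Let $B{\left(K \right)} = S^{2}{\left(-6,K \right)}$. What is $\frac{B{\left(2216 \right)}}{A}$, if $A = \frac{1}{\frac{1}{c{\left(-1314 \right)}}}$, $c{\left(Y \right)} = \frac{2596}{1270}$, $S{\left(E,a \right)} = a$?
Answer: $\frac{1559133280}{649} \approx 2.4024 \cdot 10^{6}$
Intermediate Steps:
$c{\left(Y \right)} = \frac{1298}{635}$ ($c{\left(Y \right)} = 2596 \cdot \frac{1}{1270} = \frac{1298}{635}$)
$B{\left(K \right)} = K^{2}$
$A = \frac{1298}{635}$ ($A = \frac{1}{\frac{1}{\frac{1298}{635}}} = \frac{1}{\frac{635}{1298}} = \frac{1298}{635} \approx 2.0441$)
$\frac{B{\left(2216 \right)}}{A} = \frac{2216^{2}}{\frac{1298}{635}} = 4910656 \cdot \frac{635}{1298} = \frac{1559133280}{649}$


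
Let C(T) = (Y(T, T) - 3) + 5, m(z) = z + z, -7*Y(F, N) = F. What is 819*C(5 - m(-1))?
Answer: 819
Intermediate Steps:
Y(F, N) = -F/7
m(z) = 2*z
C(T) = 2 - T/7 (C(T) = (-T/7 - 3) + 5 = (-3 - T/7) + 5 = 2 - T/7)
819*C(5 - m(-1)) = 819*(2 - (5 - 2*(-1))/7) = 819*(2 - (5 - 1*(-2))/7) = 819*(2 - (5 + 2)/7) = 819*(2 - 1/7*7) = 819*(2 - 1) = 819*1 = 819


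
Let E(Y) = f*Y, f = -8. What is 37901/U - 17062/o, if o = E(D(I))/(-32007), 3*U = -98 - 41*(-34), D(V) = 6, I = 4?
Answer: -4914893005/432 ≈ -1.1377e+7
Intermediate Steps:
U = 432 (U = (-98 - 41*(-34))/3 = (-98 + 1394)/3 = (⅓)*1296 = 432)
E(Y) = -8*Y
o = 16/10669 (o = -8*6/(-32007) = -48*(-1/32007) = 16/10669 ≈ 0.0014997)
37901/U - 17062/o = 37901/432 - 17062/16/10669 = 37901*(1/432) - 17062*10669/16 = 37901/432 - 91017239/8 = -4914893005/432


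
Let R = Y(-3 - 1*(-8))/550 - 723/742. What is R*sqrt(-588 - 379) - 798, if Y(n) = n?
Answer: -798 - 19697*I*sqrt(967)/20405 ≈ -798.0 - 30.018*I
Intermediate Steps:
R = -19697/20405 (R = (-3 - 1*(-8))/550 - 723/742 = (-3 + 8)*(1/550) - 723*1/742 = 5*(1/550) - 723/742 = 1/110 - 723/742 = -19697/20405 ≈ -0.96530)
R*sqrt(-588 - 379) - 798 = -19697*sqrt(-588 - 379)/20405 - 798 = -19697*I*sqrt(967)/20405 - 798 = -798 - 19697*I*sqrt(967)/20405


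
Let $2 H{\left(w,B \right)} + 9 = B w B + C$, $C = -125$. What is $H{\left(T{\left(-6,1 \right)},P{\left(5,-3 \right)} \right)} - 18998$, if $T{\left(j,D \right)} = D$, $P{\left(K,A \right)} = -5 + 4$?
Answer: $- \frac{38129}{2} \approx -19065.0$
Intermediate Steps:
$P{\left(K,A \right)} = -1$
$H{\left(w,B \right)} = -67 + \frac{w B^{2}}{2}$ ($H{\left(w,B \right)} = - \frac{9}{2} + \frac{B w B - 125}{2} = - \frac{9}{2} + \frac{w B^{2} - 125}{2} = - \frac{9}{2} + \frac{-125 + w B^{2}}{2} = - \frac{9}{2} + \left(- \frac{125}{2} + \frac{w B^{2}}{2}\right) = -67 + \frac{w B^{2}}{2}$)
$H{\left(T{\left(-6,1 \right)},P{\left(5,-3 \right)} \right)} - 18998 = \left(-67 + \frac{1}{2} \cdot 1 \left(-1\right)^{2}\right) - 18998 = \left(-67 + \frac{1}{2} \cdot 1 \cdot 1\right) - 18998 = \left(-67 + \frac{1}{2}\right) - 18998 = - \frac{133}{2} - 18998 = - \frac{38129}{2}$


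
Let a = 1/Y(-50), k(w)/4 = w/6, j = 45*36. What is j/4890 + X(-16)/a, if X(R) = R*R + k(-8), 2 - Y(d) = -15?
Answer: 2083954/489 ≈ 4261.7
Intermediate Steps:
Y(d) = 17 (Y(d) = 2 - 1*(-15) = 2 + 15 = 17)
j = 1620
k(w) = 2*w/3 (k(w) = 4*(w/6) = 2*w/3)
a = 1/17 ≈ 0.058824
X(R) = -16/3 + R² (X(R) = R*R + (⅔)*(-8) = R² - 16/3 = -16/3 + R²)
j/4890 + X(-16)/a = 1620/4890 + (-16/3 + (-16)²)/(1/17) = 1620*(1/4890) + (-16/3 + 256)*17 = 54/163 + (752/3)*17 = 54/163 + 12784/3 = 2083954/489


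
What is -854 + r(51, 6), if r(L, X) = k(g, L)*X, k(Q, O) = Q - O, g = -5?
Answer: -1190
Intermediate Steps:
r(L, X) = X*(-5 - L) (r(L, X) = (-5 - L)*X = X*(-5 - L))
-854 + r(51, 6) = -854 - 1*6*(5 + 51) = -854 - 1*6*56 = -854 - 336 = -1190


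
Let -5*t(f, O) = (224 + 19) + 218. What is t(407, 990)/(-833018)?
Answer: 461/4165090 ≈ 0.00011068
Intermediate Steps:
t(f, O) = -461/5 (t(f, O) = -((224 + 19) + 218)/5 = -(243 + 218)/5 = -1/5*461 = -461/5)
t(407, 990)/(-833018) = -461/5/(-833018) = -461/5*(-1/833018) = 461/4165090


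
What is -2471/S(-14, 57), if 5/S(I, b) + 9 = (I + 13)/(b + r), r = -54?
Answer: 69188/15 ≈ 4612.5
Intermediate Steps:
S(I, b) = 5/(-9 + (13 + I)/(-54 + b)) (S(I, b) = 5/(-9 + (I + 13)/(b - 54)) = 5/(-9 + (13 + I)/(-54 + b)))
-2471/S(-14, 57) = -2471*(499 - 14 - 9*57)/(5*(-54 + 57)) = -2471/(5*3/(499 - 14 - 513)) = -2471/(5*3/(-28)) = -2471/(5*(-1/28)*3) = -2471/(-15/28) = -2471*(-28/15) = 69188/15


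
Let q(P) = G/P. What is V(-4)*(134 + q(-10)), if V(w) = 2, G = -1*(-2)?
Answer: 1338/5 ≈ 267.60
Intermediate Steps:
G = 2
q(P) = 2/P
V(-4)*(134 + q(-10)) = 2*(134 + 2/(-10)) = 2*(134 + 2*(-⅒)) = 2*(134 - ⅕) = 2*(669/5) = 1338/5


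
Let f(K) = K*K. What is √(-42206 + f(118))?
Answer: I*√28282 ≈ 168.17*I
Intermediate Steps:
f(K) = K²
√(-42206 + f(118)) = √(-42206 + 118²) = √(-42206 + 13924) = √(-28282) = I*√28282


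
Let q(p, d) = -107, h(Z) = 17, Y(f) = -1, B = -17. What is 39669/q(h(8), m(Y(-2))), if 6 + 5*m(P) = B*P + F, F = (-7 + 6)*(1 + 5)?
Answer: -39669/107 ≈ -370.74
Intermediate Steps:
F = -6 (F = -1*6 = -6)
m(P) = -12/5 - 17*P/5 (m(P) = -6/5 + (-17*P - 6)/5 = -6/5 + (-6 - 17*P)/5 = -6/5 + (-6/5 - 17*P/5) = -12/5 - 17*P/5)
39669/q(h(8), m(Y(-2))) = 39669/(-107) = 39669*(-1/107) = -39669/107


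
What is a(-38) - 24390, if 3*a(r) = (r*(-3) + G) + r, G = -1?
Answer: -24365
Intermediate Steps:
a(r) = -1/3 - 2*r/3 (a(r) = ((r*(-3) - 1) + r)/3 = ((-3*r - 1) + r)/3 = ((-1 - 3*r) + r)/3 = (-1 - 2*r)/3 = -1/3 - 2*r/3)
a(-38) - 24390 = (-1/3 - 2/3*(-38)) - 24390 = (-1/3 + 76/3) - 24390 = 25 - 24390 = -24365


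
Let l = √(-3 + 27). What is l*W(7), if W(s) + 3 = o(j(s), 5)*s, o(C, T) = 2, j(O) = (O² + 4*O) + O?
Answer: 22*√6 ≈ 53.889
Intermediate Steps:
j(O) = O² + 5*O
l = 2*√6 (l = √24 = 2*√6 ≈ 4.8990)
W(s) = -3 + 2*s
l*W(7) = (2*√6)*(-3 + 2*7) = (2*√6)*(-3 + 14) = (2*√6)*11 = 22*√6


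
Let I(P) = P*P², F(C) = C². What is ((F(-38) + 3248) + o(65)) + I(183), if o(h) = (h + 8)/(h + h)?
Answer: 797313343/130 ≈ 6.1332e+6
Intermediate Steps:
I(P) = P³
o(h) = (8 + h)/(2*h) (o(h) = (8 + h)/((2*h)) = (8 + h)*(1/(2*h)) = (8 + h)/(2*h))
((F(-38) + 3248) + o(65)) + I(183) = (((-38)² + 3248) + (½)*(8 + 65)/65) + 183³ = ((1444 + 3248) + (½)*(1/65)*73) + 6128487 = (4692 + 73/130) + 6128487 = 610033/130 + 6128487 = 797313343/130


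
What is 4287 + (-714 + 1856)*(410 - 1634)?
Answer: -1393521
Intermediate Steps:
4287 + (-714 + 1856)*(410 - 1634) = 4287 + 1142*(-1224) = 4287 - 1397808 = -1393521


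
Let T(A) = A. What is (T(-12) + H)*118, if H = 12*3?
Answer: 2832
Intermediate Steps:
H = 36
(T(-12) + H)*118 = (-12 + 36)*118 = 24*118 = 2832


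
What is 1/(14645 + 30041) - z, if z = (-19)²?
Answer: -16131645/44686 ≈ -361.00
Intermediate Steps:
z = 361
1/(14645 + 30041) - z = 1/(14645 + 30041) - 1*361 = 1/44686 - 361 = -16131645/44686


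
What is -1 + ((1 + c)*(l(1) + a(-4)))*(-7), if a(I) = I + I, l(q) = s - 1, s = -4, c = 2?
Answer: 272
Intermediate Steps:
l(q) = -5 (l(q) = -4 - 1 = -5)
a(I) = 2*I
-1 + ((1 + c)*(l(1) + a(-4)))*(-7) = -1 + ((1 + 2)*(-5 + 2*(-4)))*(-7) = -1 + (3*(-5 - 8))*(-7) = -1 + (3*(-13))*(-7) = -1 - 39*(-7) = -1 + 273 = 272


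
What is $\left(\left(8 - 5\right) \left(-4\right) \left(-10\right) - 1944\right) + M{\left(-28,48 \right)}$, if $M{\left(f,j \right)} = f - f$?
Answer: $-1824$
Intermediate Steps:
$M{\left(f,j \right)} = 0$
$\left(\left(8 - 5\right) \left(-4\right) \left(-10\right) - 1944\right) + M{\left(-28,48 \right)} = \left(\left(8 - 5\right) \left(-4\right) \left(-10\right) - 1944\right) + 0 = \left(3 \left(-4\right) \left(-10\right) - 1944\right) + 0 = \left(\left(-12\right) \left(-10\right) - 1944\right) + 0 = \left(120 - 1944\right) + 0 = -1824 + 0 = -1824$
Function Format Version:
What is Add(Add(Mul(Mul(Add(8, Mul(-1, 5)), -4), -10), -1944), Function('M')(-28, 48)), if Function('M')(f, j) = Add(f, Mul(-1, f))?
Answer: -1824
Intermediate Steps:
Function('M')(f, j) = 0
Add(Add(Mul(Mul(Add(8, Mul(-1, 5)), -4), -10), -1944), Function('M')(-28, 48)) = Add(Add(Mul(Mul(Add(8, Mul(-1, 5)), -4), -10), -1944), 0) = Add(Add(Mul(Mul(Add(8, -5), -4), -10), -1944), 0) = Add(Add(Mul(Mul(3, -4), -10), -1944), 0) = Add(Add(Mul(-12, -10), -1944), 0) = Add(Add(120, -1944), 0) = Add(-1824, 0) = -1824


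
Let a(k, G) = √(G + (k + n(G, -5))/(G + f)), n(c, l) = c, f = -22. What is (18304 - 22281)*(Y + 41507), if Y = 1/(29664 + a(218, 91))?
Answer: -92802921734373817/562192067 + 3977*√1403/3373152402 ≈ -1.6507e+8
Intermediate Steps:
a(k, G) = √(G + (G + k)/(-22 + G)) (a(k, G) = √(G + (k + G)/(G - 22)) = √(G + (G + k)/(-22 + G)))
Y = 1/(29664 + 6*√1403/23) (Y = 1/(29664 + √((91 + 218 + 91*(-22 + 91))/(-22 + 91))) = 1/(29664 + √((91 + 218 + 91*69)/69)) = 1/(29664 + √((91 + 218 + 6279)/69)) = 1/(29664 + √((1/69)*6588)) = 1/(29664 + √(2196/23)) = 1/(29664 + 6*√1403/23) ≈ 3.3700e-5)
(18304 - 22281)*(Y + 41507) = (18304 - 22281)*((18952/562192067 - √1403/3373152402) + 41507) = -3977*(23334906143921/562192067 - √1403/3373152402) = -92802921734373817/562192067 + 3977*√1403/3373152402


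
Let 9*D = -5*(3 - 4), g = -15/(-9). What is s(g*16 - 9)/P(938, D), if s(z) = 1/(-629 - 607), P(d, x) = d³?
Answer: -1/1020062978592 ≈ -9.8033e-13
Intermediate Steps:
g = 5/3 (g = -15*(-⅑) = 5/3 ≈ 1.6667)
D = 5/9 (D = (-5*(3 - 4))/9 = (-5*(-1))/9 = (⅑)*5 = 5/9 ≈ 0.55556)
s(z) = -1/1236 (s(z) = 1/(-1236) = -1/1236)
s(g*16 - 9)/P(938, D) = -1/(1236*(938³)) = -1/1236/825293672 = -1/1236*1/825293672 = -1/1020062978592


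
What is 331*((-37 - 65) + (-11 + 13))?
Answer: -33100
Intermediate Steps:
331*((-37 - 65) + (-11 + 13)) = 331*(-102 + 2) = 331*(-100) = -33100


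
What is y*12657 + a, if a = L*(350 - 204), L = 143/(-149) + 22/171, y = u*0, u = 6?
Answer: -3091550/25479 ≈ -121.34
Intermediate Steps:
y = 0 (y = 6*0 = 0)
L = -21175/25479 (L = 143*(-1/149) + 22*(1/171) = -143/149 + 22/171 = -21175/25479 ≈ -0.83108)
a = -3091550/25479 (a = -21175*(350 - 204)/25479 = -21175/25479*146 = -3091550/25479 ≈ -121.34)
y*12657 + a = 0*12657 - 3091550/25479 = 0 - 3091550/25479 = -3091550/25479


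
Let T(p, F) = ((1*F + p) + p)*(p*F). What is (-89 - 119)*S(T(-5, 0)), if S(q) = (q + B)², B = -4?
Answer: -3328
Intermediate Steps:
T(p, F) = F*p*(F + 2*p) (T(p, F) = ((F + p) + p)*(F*p) = (F + 2*p)*(F*p) = F*p*(F + 2*p))
S(q) = (-4 + q)² (S(q) = (q - 4)² = (-4 + q)²)
(-89 - 119)*S(T(-5, 0)) = (-89 - 119)*(-4 + 0*(-5)*(0 + 2*(-5)))² = -208*(-4 + 0*(-5)*(0 - 10))² = -208*(-4 + 0*(-5)*(-10))² = -208*(-4 + 0)² = -208*(-4)² = -208*16 = -3328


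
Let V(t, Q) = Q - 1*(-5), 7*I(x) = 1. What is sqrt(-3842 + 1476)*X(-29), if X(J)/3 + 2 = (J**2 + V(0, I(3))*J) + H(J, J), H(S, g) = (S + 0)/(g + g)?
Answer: 376935*I*sqrt(14)/14 ≈ 1.0074e+5*I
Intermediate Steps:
I(x) = 1/7 (I(x) = (1/7)*1 = 1/7)
V(t, Q) = 5 + Q (V(t, Q) = Q + 5 = 5 + Q)
H(S, g) = S/(2*g) (H(S, g) = S/((2*g)) = S*(1/(2*g)) = S/(2*g))
X(J) = -9/2 + 3*J**2 + 108*J/7 (X(J) = -6 + 3*((J**2 + (5 + 1/7)*J) + J/(2*J)) = -6 + 3*((J**2 + 36*J/7) + 1/2) = -6 + 3*(1/2 + J**2 + 36*J/7) = -6 + (3/2 + 3*J**2 + 108*J/7) = -9/2 + 3*J**2 + 108*J/7)
sqrt(-3842 + 1476)*X(-29) = sqrt(-3842 + 1476)*(-9/2 + 3*(-29)**2 + (108/7)*(-29)) = sqrt(-2366)*(-9/2 + 3*841 - 3132/7) = (13*I*sqrt(14))*(-9/2 + 2523 - 3132/7) = (13*I*sqrt(14))*(28995/14) = 376935*I*sqrt(14)/14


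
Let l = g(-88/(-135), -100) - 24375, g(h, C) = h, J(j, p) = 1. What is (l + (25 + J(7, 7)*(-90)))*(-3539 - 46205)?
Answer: 164120976128/135 ≈ 1.2157e+9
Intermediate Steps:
l = -3290537/135 (l = -88/(-135) - 24375 = -88*(-1/135) - 24375 = 88/135 - 24375 = -3290537/135 ≈ -24374.)
(l + (25 + J(7, 7)*(-90)))*(-3539 - 46205) = (-3290537/135 + (25 + 1*(-90)))*(-3539 - 46205) = (-3290537/135 + (25 - 90))*(-49744) = (-3290537/135 - 65)*(-49744) = -3299312/135*(-49744) = 164120976128/135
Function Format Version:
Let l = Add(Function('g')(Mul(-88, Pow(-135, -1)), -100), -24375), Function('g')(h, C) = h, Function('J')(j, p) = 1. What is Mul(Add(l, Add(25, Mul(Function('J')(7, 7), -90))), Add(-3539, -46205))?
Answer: Rational(164120976128, 135) ≈ 1.2157e+9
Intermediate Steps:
l = Rational(-3290537, 135) (l = Add(Mul(-88, Pow(-135, -1)), -24375) = Add(Mul(-88, Rational(-1, 135)), -24375) = Add(Rational(88, 135), -24375) = Rational(-3290537, 135) ≈ -24374.)
Mul(Add(l, Add(25, Mul(Function('J')(7, 7), -90))), Add(-3539, -46205)) = Mul(Add(Rational(-3290537, 135), Add(25, Mul(1, -90))), Add(-3539, -46205)) = Mul(Add(Rational(-3290537, 135), Add(25, -90)), -49744) = Mul(Add(Rational(-3290537, 135), -65), -49744) = Mul(Rational(-3299312, 135), -49744) = Rational(164120976128, 135)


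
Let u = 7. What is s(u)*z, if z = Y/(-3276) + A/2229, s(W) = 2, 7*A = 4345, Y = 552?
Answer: 44614/202839 ≈ 0.21995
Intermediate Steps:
A = 4345/7 (A = (⅐)*4345 = 4345/7 ≈ 620.71)
z = 22307/202839 (z = 552/(-3276) + (4345/7)/2229 = 552*(-1/3276) + (4345/7)*(1/2229) = -46/273 + 4345/15603 = 22307/202839 ≈ 0.10997)
s(u)*z = 2*(22307/202839) = 44614/202839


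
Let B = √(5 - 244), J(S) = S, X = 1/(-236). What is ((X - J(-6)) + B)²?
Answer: -11309119/55696 + 1415*I*√239/118 ≈ -203.05 + 185.38*I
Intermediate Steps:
X = -1/236 ≈ -0.0042373
B = I*√239 (B = √(-239) = I*√239 ≈ 15.46*I)
((X - J(-6)) + B)² = ((-1/236 - 1*(-6)) + I*√239)² = ((-1/236 + 6) + I*√239)² = (1415/236 + I*√239)²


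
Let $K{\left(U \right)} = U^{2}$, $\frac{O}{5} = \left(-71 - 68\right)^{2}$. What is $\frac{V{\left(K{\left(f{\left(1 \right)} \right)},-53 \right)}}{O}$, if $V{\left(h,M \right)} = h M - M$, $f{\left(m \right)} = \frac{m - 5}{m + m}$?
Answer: $- \frac{159}{96605} \approx -0.0016459$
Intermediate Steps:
$O = 96605$ ($O = 5 \left(-71 - 68\right)^{2} = 5 \left(-139\right)^{2} = 5 \cdot 19321 = 96605$)
$f{\left(m \right)} = \frac{-5 + m}{2 m}$
$V{\left(h,M \right)} = - M + M h$ ($V{\left(h,M \right)} = M h - M = - M + M h$)
$\frac{V{\left(K{\left(f{\left(1 \right)} \right)},-53 \right)}}{O} = \frac{\left(-53\right) \left(-1 + \left(\frac{-5 + 1}{2 \cdot 1}\right)^{2}\right)}{96605} = - 53 \left(-1 + \left(\frac{1}{2} \cdot 1 \left(-4\right)\right)^{2}\right) \frac{1}{96605} = - 53 \left(-1 + \left(-2\right)^{2}\right) \frac{1}{96605} = - 53 \left(-1 + 4\right) \frac{1}{96605} = \left(-53\right) 3 \cdot \frac{1}{96605} = \left(-159\right) \frac{1}{96605} = - \frac{159}{96605}$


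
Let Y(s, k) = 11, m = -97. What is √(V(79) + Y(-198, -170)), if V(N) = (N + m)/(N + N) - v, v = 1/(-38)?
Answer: √98342518/3002 ≈ 3.3034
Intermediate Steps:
v = -1/38 ≈ -0.026316
V(N) = 1/38 + (-97 + N)/(2*N) (V(N) = (N - 97)/(N + N) - 1*(-1/38) = (-97 + N)/((2*N)) + 1/38 = (-97 + N)*(1/(2*N)) + 1/38 = (-97 + N)/(2*N) + 1/38 = 1/38 + (-97 + N)/(2*N))
√(V(79) + Y(-198, -170)) = √((1/38)*(-1843 + 20*79)/79 + 11) = √((1/38)*(1/79)*(-1843 + 1580) + 11) = √((1/38)*(1/79)*(-263) + 11) = √(-263/3002 + 11) = √(32759/3002) = √98342518/3002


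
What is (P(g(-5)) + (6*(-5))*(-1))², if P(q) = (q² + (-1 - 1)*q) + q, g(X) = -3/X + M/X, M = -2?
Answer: 900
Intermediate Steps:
g(X) = -5/X (g(X) = -3/X - 2/X = -5/X)
P(q) = q² - q (P(q) = (q² - 2*q) + q = q² - q)
(P(g(-5)) + (6*(-5))*(-1))² = ((-5/(-5))*(-1 - 5/(-5)) + (6*(-5))*(-1))² = ((-5*(-⅕))*(-1 - 5*(-⅕)) - 30*(-1))² = (1*(-1 + 1) + 30)² = (1*0 + 30)² = (0 + 30)² = 30² = 900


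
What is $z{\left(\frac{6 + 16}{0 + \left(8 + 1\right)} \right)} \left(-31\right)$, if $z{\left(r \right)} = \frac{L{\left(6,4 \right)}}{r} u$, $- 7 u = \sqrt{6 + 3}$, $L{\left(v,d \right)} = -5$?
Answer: $- \frac{4185}{154} \approx -27.175$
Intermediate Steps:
$u = - \frac{3}{7}$ ($u = - \frac{\sqrt{6 + 3}}{7} = - \frac{\sqrt{9}}{7} = \left(- \frac{1}{7}\right) 3 = - \frac{3}{7} \approx -0.42857$)
$z{\left(r \right)} = \frac{15}{7 r}$ ($z{\left(r \right)} = - \frac{5}{r} \left(- \frac{3}{7}\right) = \frac{15}{7 r}$)
$z{\left(\frac{6 + 16}{0 + \left(8 + 1\right)} \right)} \left(-31\right) = \frac{15}{7 \frac{6 + 16}{0 + \left(8 + 1\right)}} \left(-31\right) = \frac{15}{7 \frac{22}{0 + 9}} \left(-31\right) = \frac{15}{7 \cdot \frac{22}{9}} \left(-31\right) = \frac{15}{7} \cdot \frac{9}{22} \left(-31\right) = \frac{135}{154} \left(-31\right) = - \frac{4185}{154}$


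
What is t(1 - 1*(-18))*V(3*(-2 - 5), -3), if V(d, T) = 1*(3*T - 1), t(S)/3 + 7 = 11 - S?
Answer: 450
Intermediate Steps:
t(S) = 12 - 3*S (t(S) = -21 + 3*(11 - S) = -21 + (33 - 3*S) = 12 - 3*S)
V(d, T) = -1 + 3*T (V(d, T) = 1*(-1 + 3*T) = -1 + 3*T)
t(1 - 1*(-18))*V(3*(-2 - 5), -3) = (12 - 3*(1 - 1*(-18)))*(-1 + 3*(-3)) = (12 - 3*(1 + 18))*(-1 - 9) = (12 - 3*19)*(-10) = (12 - 57)*(-10) = -45*(-10) = 450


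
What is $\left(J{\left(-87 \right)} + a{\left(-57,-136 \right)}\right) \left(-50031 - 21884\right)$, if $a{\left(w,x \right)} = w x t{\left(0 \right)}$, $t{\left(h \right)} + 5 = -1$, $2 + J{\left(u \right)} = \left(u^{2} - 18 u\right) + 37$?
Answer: $2685449930$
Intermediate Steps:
$J{\left(u \right)} = 35 + u^{2} - 18 u$ ($J{\left(u \right)} = -2 + \left(\left(u^{2} - 18 u\right) + 37\right) = -2 + \left(37 + u^{2} - 18 u\right) = 35 + u^{2} - 18 u$)
$t{\left(h \right)} = -6$ ($t{\left(h \right)} = -5 - 1 = -6$)
$a{\left(w,x \right)} = - 6 w x$ ($a{\left(w,x \right)} = w x \left(-6\right) = - 6 w x$)
$\left(J{\left(-87 \right)} + a{\left(-57,-136 \right)}\right) \left(-50031 - 21884\right) = \left(\left(35 + \left(-87\right)^{2} - -1566\right) - \left(-342\right) \left(-136\right)\right) \left(-50031 - 21884\right) = \left(\left(35 + 7569 + 1566\right) - 46512\right) \left(-50031 - 21884\right) = \left(9170 - 46512\right) \left(-71915\right) = \left(-37342\right) \left(-71915\right) = 2685449930$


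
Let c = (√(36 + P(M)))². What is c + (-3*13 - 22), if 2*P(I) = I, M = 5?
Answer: -45/2 ≈ -22.500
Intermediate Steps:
P(I) = I/2
c = 77/2 (c = (√(36 + (½)*5))² = (√(36 + 5/2))² = (√(77/2))² = (√154/2)² = 77/2 ≈ 38.500)
c + (-3*13 - 22) = 77/2 + (-3*13 - 22) = 77/2 + (-39 - 22) = 77/2 - 61 = -45/2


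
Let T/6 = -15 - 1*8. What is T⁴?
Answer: 362673936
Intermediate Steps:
T = -138 (T = 6*(-15 - 1*8) = 6*(-15 - 8) = 6*(-23) = -138)
T⁴ = (-138)⁴ = 362673936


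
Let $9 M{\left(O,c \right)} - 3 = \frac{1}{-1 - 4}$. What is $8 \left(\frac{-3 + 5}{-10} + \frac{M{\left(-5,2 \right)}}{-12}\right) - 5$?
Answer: $- \frac{919}{135} \approx -6.8074$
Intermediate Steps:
$M{\left(O,c \right)} = \frac{14}{45}$ ($M{\left(O,c \right)} = \frac{1}{3} + \frac{1}{9 \left(-1 - 4\right)} = \frac{1}{3} + \frac{1}{9 \left(-5\right)} = \frac{1}{3} + \frac{1}{9} \left(- \frac{1}{5}\right) = \frac{1}{3} - \frac{1}{45} = \frac{14}{45}$)
$8 \left(\frac{-3 + 5}{-10} + \frac{M{\left(-5,2 \right)}}{-12}\right) - 5 = 8 \left(\frac{-3 + 5}{-10} + \frac{14}{45 \left(-12\right)}\right) - 5 = 8 \left(2 \left(- \frac{1}{10}\right) + \frac{14}{45} \left(- \frac{1}{12}\right)\right) - 5 = 8 \left(- \frac{1}{5} - \frac{7}{270}\right) - 5 = 8 \left(- \frac{61}{270}\right) - 5 = - \frac{244}{135} - 5 = - \frac{919}{135}$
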